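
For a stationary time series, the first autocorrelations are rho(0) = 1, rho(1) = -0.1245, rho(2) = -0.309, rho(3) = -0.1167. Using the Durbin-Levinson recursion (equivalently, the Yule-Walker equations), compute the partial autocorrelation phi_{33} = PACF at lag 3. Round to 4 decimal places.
\phi_{33} = -0.2380

The PACF at lag k is phi_{kk}, the last component of the solution
to the Yule-Walker system G_k phi = r_k where
  (G_k)_{ij} = rho(|i - j|), (r_k)_i = rho(i), i,j = 1..k.
Equivalently, Durbin-Levinson gives phi_{kk} iteratively:
  phi_{11} = rho(1)
  phi_{kk} = [rho(k) - sum_{j=1..k-1} phi_{k-1,j} rho(k-j)]
            / [1 - sum_{j=1..k-1} phi_{k-1,j} rho(j)],
  phi_{k,j} = phi_{k-1,j} - phi_{kk} phi_{k-1,k-j},  j = 1..k-1.
Step k = 1:
  phi_11 = rho(1) = -0.1245.
Step k = 2:
  phi_22 = [rho(2) - phi_11 rho(1)] / [1 - phi_11 rho(1)] = [-0.309 - (-0.1245)(-0.1245)] / [1 - (-0.1245)(-0.1245)]
         = -0.32450025 / 0.98449975 = -0.329609.
  Update: phi_21 = phi_11 - phi_22 phi_11 = -0.1245 - (-0.329609)(-0.1245) = -0.165536.
Step k = 3:
  phi_33 = [rho(3) - phi_21 rho(2) - phi_22 rho(1)] / [1 - phi_21 rho(1) - phi_22 rho(2)]
    numerator   = -0.1167 - (-0.165536)(-0.309) - (-0.329609)(-0.1245) = -0.20888709
    denominator = 1 - (-0.165536)(-0.1245) - (-0.329609)(-0.309) = 0.87754146
  phi_33 = -0.20888709 / 0.87754146 = -0.238.
Therefore phi_{33} = -0.2380.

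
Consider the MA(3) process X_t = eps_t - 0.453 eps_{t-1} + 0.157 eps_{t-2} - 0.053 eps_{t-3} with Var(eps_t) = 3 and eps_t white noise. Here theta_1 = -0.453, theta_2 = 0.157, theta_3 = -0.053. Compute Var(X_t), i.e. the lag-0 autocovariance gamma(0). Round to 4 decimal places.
\gamma(0) = 3.6980

For an MA(q) process X_t = eps_t + sum_i theta_i eps_{t-i} with
Var(eps_t) = sigma^2, the variance is
  gamma(0) = sigma^2 * (1 + sum_i theta_i^2).
  sum_i theta_i^2 = (-0.453)^2 + (0.157)^2 + (-0.053)^2 = 0.205209 + 0.024649 + 0.002809 = 0.232667.
  gamma(0) = 3 * (1 + 0.232667) = 3 * 1.232667 = 3.698001, which rounds to 3.6980.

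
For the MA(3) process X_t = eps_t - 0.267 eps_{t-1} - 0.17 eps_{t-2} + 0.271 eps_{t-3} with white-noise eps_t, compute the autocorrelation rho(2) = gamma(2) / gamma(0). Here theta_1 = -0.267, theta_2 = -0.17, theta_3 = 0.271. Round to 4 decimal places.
\rho(2) = -0.2065

For an MA(q) process with theta_0 = 1, the autocovariance is
  gamma(k) = sigma^2 * sum_{i=0..q-k} theta_i * theta_{i+k},
and rho(k) = gamma(k) / gamma(0). Sigma^2 cancels.
  numerator   = (1)*(-0.17) + (-0.267)*(0.271) = -0.242357.
  denominator = (1)^2 + (-0.267)^2 + (-0.17)^2 + (0.271)^2 = 1.17363.
  rho(2) = -0.242357 / 1.17363 = -0.2065.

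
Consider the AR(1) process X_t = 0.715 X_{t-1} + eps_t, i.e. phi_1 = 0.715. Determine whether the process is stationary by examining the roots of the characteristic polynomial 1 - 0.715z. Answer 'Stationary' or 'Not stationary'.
\text{Stationary}

The AR(p) characteristic polynomial is P(z) = 1 - 0.715z.
Stationarity requires all roots to lie outside the unit circle, i.e. |z| > 1 for every root.
This is linear in z: 1 + (-0.715) z = 0  =>  z = -1/(-0.715) = 1.398601,  |z| = 1.398601.
Moduli of all roots: 1.3986.
All moduli strictly greater than 1? Yes.
Verdict: Stationary.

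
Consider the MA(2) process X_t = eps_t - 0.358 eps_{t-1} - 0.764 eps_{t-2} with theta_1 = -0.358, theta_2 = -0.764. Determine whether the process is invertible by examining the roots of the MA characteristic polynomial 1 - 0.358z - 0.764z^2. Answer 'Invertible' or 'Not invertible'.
\text{Not invertible}

The MA(q) characteristic polynomial is P(z) = 1 - 0.358z - 0.764z^2.
Invertibility requires all roots to lie outside the unit circle, i.e. |z| > 1 for every root.
Set 1 + (-0.358) z + (-0.764) z^2 = 0, i.e. a z^2 + b z + c = 0 with a = -0.764, b = -0.358, c = 1.
Discriminant D = b^2 - 4ac = (-0.358)^2 - 4*(-0.764)*1 = 0.128164 - (-3.056) = 3.184164.
D >= 0, so the roots are real: z = (-b +/- sqrt(D)) / (2a) = (0.358 +/- 1.784423) / (-1.528).
  z_1 = (0.358 + 1.784423) / (-1.528) = -1.4021,   |z_1| = 1.4021.
  z_2 = (0.358 - 1.784423) / (-1.528) = 0.9335,   |z_2| = 0.9335.
Moduli of all roots: 1.4021, 0.9335.
All moduli strictly greater than 1? No.
Verdict: Not invertible.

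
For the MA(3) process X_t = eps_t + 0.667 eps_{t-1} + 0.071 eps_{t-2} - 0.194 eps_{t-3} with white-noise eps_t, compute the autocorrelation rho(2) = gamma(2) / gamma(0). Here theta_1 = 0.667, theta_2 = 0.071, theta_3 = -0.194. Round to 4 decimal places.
\rho(2) = -0.0393

For an MA(q) process with theta_0 = 1, the autocovariance is
  gamma(k) = sigma^2 * sum_{i=0..q-k} theta_i * theta_{i+k},
and rho(k) = gamma(k) / gamma(0). Sigma^2 cancels.
  numerator   = (1)*(0.071) + (0.667)*(-0.194) = -0.058398.
  denominator = (1)^2 + (0.667)^2 + (0.071)^2 + (-0.194)^2 = 1.487566.
  rho(2) = -0.058398 / 1.487566 = -0.0393.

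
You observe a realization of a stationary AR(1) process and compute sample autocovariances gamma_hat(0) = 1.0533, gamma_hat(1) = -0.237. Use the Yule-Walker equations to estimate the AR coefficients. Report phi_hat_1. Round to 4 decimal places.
\hat\phi_{1} = -0.2250

The Yule-Walker equations for an AR(p) process read, in matrix form,
  Gamma_p phi = r_p,   with   (Gamma_p)_{ij} = gamma(|i - j|),
                       (r_p)_i = gamma(i),   i,j = 1..p.
Substitute the sample gammas (Toeplitz matrix and right-hand side of size 1):
  Gamma_p = [[1.0533]]
  r_p     = [-0.237]
With p = 1 this is the single equation gamma(0) phi_1 = gamma(1):
  phi_hat_1 = gamma(1) / gamma(0) = -0.237 / 1.0533 = -0.2250.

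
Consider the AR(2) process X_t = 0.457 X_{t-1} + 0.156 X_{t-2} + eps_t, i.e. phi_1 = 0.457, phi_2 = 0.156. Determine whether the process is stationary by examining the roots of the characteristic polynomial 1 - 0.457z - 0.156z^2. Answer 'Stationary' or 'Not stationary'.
\text{Stationary}

The AR(p) characteristic polynomial is P(z) = 1 - 0.457z - 0.156z^2.
Stationarity requires all roots to lie outside the unit circle, i.e. |z| > 1 for every root.
Set 1 + (-0.457) z + (-0.156) z^2 = 0, i.e. a z^2 + b z + c = 0 with a = -0.156, b = -0.457, c = 1.
Discriminant D = b^2 - 4ac = (-0.457)^2 - 4*(-0.156)*1 = 0.208849 - (-0.624) = 0.832849.
D >= 0, so the roots are real: z = (-b +/- sqrt(D)) / (2a) = (0.457 +/- 0.912606) / (-0.312).
  z_1 = (0.457 + 0.912606) / (-0.312) = -4.3898,   |z_1| = 4.3898.
  z_2 = (0.457 - 0.912606) / (-0.312) = 1.4603,   |z_2| = 1.4603.
Moduli of all roots: 4.3898, 1.4603.
All moduli strictly greater than 1? Yes.
Verdict: Stationary.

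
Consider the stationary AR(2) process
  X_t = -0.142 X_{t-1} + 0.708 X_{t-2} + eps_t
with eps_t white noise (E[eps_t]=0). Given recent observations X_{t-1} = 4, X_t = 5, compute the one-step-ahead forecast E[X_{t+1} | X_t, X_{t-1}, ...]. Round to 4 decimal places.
E[X_{t+1} \mid \mathcal F_t] = 2.1220

For an AR(p) model X_t = c + sum_i phi_i X_{t-i} + eps_t, the
one-step-ahead conditional mean is
  E[X_{t+1} | X_t, ...] = c + sum_i phi_i X_{t+1-i}.
Substitute known values:
  E[X_{t+1} | ...] = (-0.142) * (5) + (0.708) * (4)
                   = 2.1220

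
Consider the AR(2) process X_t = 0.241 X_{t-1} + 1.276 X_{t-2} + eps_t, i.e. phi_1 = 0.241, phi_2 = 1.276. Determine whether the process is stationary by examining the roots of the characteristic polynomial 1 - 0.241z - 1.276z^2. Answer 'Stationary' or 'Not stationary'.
\text{Not stationary}

The AR(p) characteristic polynomial is P(z) = 1 - 0.241z - 1.276z^2.
Stationarity requires all roots to lie outside the unit circle, i.e. |z| > 1 for every root.
Set 1 + (-0.241) z + (-1.276) z^2 = 0, i.e. a z^2 + b z + c = 0 with a = -1.276, b = -0.241, c = 1.
Discriminant D = b^2 - 4ac = (-0.241)^2 - 4*(-1.276)*1 = 0.058081 - (-5.104) = 5.162081.
D >= 0, so the roots are real: z = (-b +/- sqrt(D)) / (2a) = (0.241 +/- 2.272021) / (-2.552).
  z_1 = (0.241 + 2.272021) / (-2.552) = -0.9847,   |z_1| = 0.9847.
  z_2 = (0.241 - 2.272021) / (-2.552) = 0.7959,   |z_2| = 0.7959.
Moduli of all roots: 0.9847, 0.7959.
All moduli strictly greater than 1? No.
Verdict: Not stationary.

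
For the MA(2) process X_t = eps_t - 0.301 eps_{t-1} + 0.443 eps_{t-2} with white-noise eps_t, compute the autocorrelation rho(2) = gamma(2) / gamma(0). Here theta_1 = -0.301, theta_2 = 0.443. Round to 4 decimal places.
\rho(2) = 0.3443

For an MA(q) process with theta_0 = 1, the autocovariance is
  gamma(k) = sigma^2 * sum_{i=0..q-k} theta_i * theta_{i+k},
and rho(k) = gamma(k) / gamma(0). Sigma^2 cancels.
  numerator   = (1)*(0.443) = 0.443.
  denominator = (1)^2 + (-0.301)^2 + (0.443)^2 = 1.28685.
  rho(2) = 0.443 / 1.28685 = 0.3443.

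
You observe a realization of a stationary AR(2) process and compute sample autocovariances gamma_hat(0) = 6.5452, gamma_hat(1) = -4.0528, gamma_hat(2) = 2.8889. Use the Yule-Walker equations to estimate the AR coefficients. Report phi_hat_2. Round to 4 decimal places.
\hat\phi_{2} = 0.0940

The Yule-Walker equations for an AR(p) process read, in matrix form,
  Gamma_p phi = r_p,   with   (Gamma_p)_{ij} = gamma(|i - j|),
                       (r_p)_i = gamma(i),   i,j = 1..p.
Substitute the sample gammas (Toeplitz matrix and right-hand side of size 2):
  Gamma_p = [[6.5452, -4.0528], [-4.0528, 6.5452]]
  r_p     = [-4.0528, 2.8889]
Written out:
  6.5452 phi_1 - 4.0528 phi_2 = -4.0528
  -4.0528 phi_1 + 6.5452 phi_2 = 2.8889
Solve by Cramer's rule:
  det = gamma(0)^2 - gamma(1)^2 = (6.5452)^2 - (-4.0528)^2 = 42.83964304 - 16.42518784 = 26.4144552
  phi_hat_1 = [gamma(1) gamma(0) - gamma(1) gamma(2)] / det = [(-4.0528)(6.5452) - (-4.0528)(2.8889)] / 26.4144552 = -14.81825264 / 26.4144552 = -0.561
  phi_hat_2 = [gamma(0) gamma(2) - gamma(1)^2] / det = [(6.5452)(2.8889) - (-4.0528)^2] / 26.4144552 = 2.48324044 / 26.4144552 = 0.094
So phi_hat = [-0.5610, 0.0940].
Therefore phi_hat_2 = 0.0940.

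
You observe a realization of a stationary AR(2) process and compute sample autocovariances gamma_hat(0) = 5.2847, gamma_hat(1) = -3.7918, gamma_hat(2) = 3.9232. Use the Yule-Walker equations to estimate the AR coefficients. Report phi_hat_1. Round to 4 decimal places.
\hat\phi_{1} = -0.3810

The Yule-Walker equations for an AR(p) process read, in matrix form,
  Gamma_p phi = r_p,   with   (Gamma_p)_{ij} = gamma(|i - j|),
                       (r_p)_i = gamma(i),   i,j = 1..p.
Substitute the sample gammas (Toeplitz matrix and right-hand side of size 2):
  Gamma_p = [[5.2847, -3.7918], [-3.7918, 5.2847]]
  r_p     = [-3.7918, 3.9232]
Written out:
  5.2847 phi_1 - 3.7918 phi_2 = -3.7918
  -3.7918 phi_1 + 5.2847 phi_2 = 3.9232
Solve by Cramer's rule:
  det = gamma(0)^2 - gamma(1)^2 = (5.2847)^2 - (-3.7918)^2 = 27.92805409 - 14.37774724 = 13.55030685
  phi_hat_1 = [gamma(1) gamma(0) - gamma(1) gamma(2)] / det = [(-3.7918)(5.2847) - (-3.7918)(3.9232)] / 13.55030685 = -5.1625357 / 13.55030685 = -0.381
  phi_hat_2 = [gamma(0) gamma(2) - gamma(1)^2] / det = [(5.2847)(3.9232) - (-3.7918)^2] / 13.55030685 = 6.3551878 / 13.55030685 = 0.469
So phi_hat = [-0.3810, 0.4690].
Therefore phi_hat_1 = -0.3810.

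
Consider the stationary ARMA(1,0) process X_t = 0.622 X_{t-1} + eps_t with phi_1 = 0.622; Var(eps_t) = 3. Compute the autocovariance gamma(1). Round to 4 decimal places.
\gamma(1) = 3.0435

Multiply the model equation by X_{t-k} and take expectations. With theta_0 = psi_0 = 1 and psi_j the MA(infinity) weights, this gives
  gamma(k) - sum_i phi_i gamma(k-i) = c_k,
  c_k = sigma^2 * sum_{j=k..q} theta_j psi_{j-k}   (c_k = 0 for k > q),
using gamma(-m) = gamma(m).
Pure AR (q = 0): c_0 = sigma^2 = 3, c_k = 0 for k >= 1.
Equations for k = 0 and k = 1 (AR order 1):
  gamma(0) = phi_1 gamma(1) + c_0
  gamma(1) = phi_1 gamma(0) + c_1
Substituting the second into the first: gamma(0) (1 - phi_1^2) = c_0 + phi_1 c_1, so
  gamma(0) = c_0 / (1 - phi_1^2) = 3 / (1 - (0.622)^2) = 3 / 0.613116 = 4.893038.
  gamma(1) = phi_1 gamma(0) = (0.622)(4.893038) = 3.04347.
Therefore gamma(1) = 3.0435 (to 4 decimal places).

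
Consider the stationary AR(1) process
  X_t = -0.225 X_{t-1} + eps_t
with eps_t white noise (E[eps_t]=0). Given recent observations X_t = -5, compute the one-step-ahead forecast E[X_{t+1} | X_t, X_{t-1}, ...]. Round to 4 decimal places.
E[X_{t+1} \mid \mathcal F_t] = 1.1250

For an AR(p) model X_t = c + sum_i phi_i X_{t-i} + eps_t, the
one-step-ahead conditional mean is
  E[X_{t+1} | X_t, ...] = c + sum_i phi_i X_{t+1-i}.
Substitute known values:
  E[X_{t+1} | ...] = (-0.225) * (-5)
                   = 1.1250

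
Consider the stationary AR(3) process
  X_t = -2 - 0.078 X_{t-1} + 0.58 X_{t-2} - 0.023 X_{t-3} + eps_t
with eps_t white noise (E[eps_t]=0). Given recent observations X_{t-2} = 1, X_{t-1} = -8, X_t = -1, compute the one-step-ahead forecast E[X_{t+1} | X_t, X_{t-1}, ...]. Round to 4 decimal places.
E[X_{t+1} \mid \mathcal F_t] = -6.5850

For an AR(p) model X_t = c + sum_i phi_i X_{t-i} + eps_t, the
one-step-ahead conditional mean is
  E[X_{t+1} | X_t, ...] = c + sum_i phi_i X_{t+1-i}.
Substitute known values:
  E[X_{t+1} | ...] = -2 + (-0.078) * (-1) + (0.58) * (-8) + (-0.023) * (1)
                   = -6.5850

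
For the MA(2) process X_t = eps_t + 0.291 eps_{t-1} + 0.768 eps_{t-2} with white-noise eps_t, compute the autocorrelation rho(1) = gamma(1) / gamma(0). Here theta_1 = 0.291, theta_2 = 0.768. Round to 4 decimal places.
\rho(1) = 0.3072

For an MA(q) process with theta_0 = 1, the autocovariance is
  gamma(k) = sigma^2 * sum_{i=0..q-k} theta_i * theta_{i+k},
and rho(k) = gamma(k) / gamma(0). Sigma^2 cancels.
  numerator   = (1)*(0.291) + (0.291)*(0.768) = 0.514488.
  denominator = (1)^2 + (0.291)^2 + (0.768)^2 = 1.674505.
  rho(1) = 0.514488 / 1.674505 = 0.3072.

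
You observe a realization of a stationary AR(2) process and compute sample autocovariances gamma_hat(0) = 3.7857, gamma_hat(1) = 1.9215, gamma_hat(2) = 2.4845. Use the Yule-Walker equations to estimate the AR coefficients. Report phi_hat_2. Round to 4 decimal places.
\hat\phi_{2} = 0.5370

The Yule-Walker equations for an AR(p) process read, in matrix form,
  Gamma_p phi = r_p,   with   (Gamma_p)_{ij} = gamma(|i - j|),
                       (r_p)_i = gamma(i),   i,j = 1..p.
Substitute the sample gammas (Toeplitz matrix and right-hand side of size 2):
  Gamma_p = [[3.7857, 1.9215], [1.9215, 3.7857]]
  r_p     = [1.9215, 2.4845]
Written out:
  3.7857 phi_1 + 1.9215 phi_2 = 1.9215
  1.9215 phi_1 + 3.7857 phi_2 = 2.4845
Solve by Cramer's rule:
  det = gamma(0)^2 - gamma(1)^2 = (3.7857)^2 - (1.9215)^2 = 14.33152449 - 3.69216225 = 10.63936224
  phi_hat_1 = [gamma(1) gamma(0) - gamma(1) gamma(2)] / det = [(1.9215)(3.7857) - (1.9215)(2.4845)] / 10.63936224 = 2.5002558 / 10.63936224 = 0.235
  phi_hat_2 = [gamma(0) gamma(2) - gamma(1)^2] / det = [(3.7857)(2.4845) - (1.9215)^2] / 10.63936224 = 5.7134094 / 10.63936224 = 0.537
So phi_hat = [0.2350, 0.5370].
Therefore phi_hat_2 = 0.5370.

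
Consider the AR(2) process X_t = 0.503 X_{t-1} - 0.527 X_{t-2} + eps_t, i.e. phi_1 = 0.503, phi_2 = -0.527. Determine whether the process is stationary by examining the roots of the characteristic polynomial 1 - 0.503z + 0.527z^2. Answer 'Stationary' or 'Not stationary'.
\text{Stationary}

The AR(p) characteristic polynomial is P(z) = 1 - 0.503z + 0.527z^2.
Stationarity requires all roots to lie outside the unit circle, i.e. |z| > 1 for every root.
Set 1 + (-0.503) z + (0.527) z^2 = 0, i.e. a z^2 + b z + c = 0 with a = 0.527, b = -0.503, c = 1.
Discriminant D = b^2 - 4ac = (-0.503)^2 - 4*(0.527)*1 = 0.253009 - (2.108) = -1.854991.
D < 0, so the roots are the complex-conjugate pair z = (-b +/- i sqrt(-D)) / (2a) = 0.4772 +/- 1.2922i.
For a conjugate pair |z|^2 = z * conj(z) = (product of roots) = c/a = 1/(0.527) = 1.897533, so |z| = sqrt(1.897533) = 1.3775 for both roots.
Moduli of all roots: 1.3775, 1.3775.
All moduli strictly greater than 1? Yes.
Verdict: Stationary.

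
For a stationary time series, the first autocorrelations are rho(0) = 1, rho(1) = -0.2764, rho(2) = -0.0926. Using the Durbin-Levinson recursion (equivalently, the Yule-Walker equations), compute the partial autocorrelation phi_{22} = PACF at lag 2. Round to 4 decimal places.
\phi_{22} = -0.1830

The PACF at lag k is phi_{kk}, the last component of the solution
to the Yule-Walker system G_k phi = r_k where
  (G_k)_{ij} = rho(|i - j|), (r_k)_i = rho(i), i,j = 1..k.
Equivalently, Durbin-Levinson gives phi_{kk} iteratively:
  phi_{11} = rho(1)
  phi_{kk} = [rho(k) - sum_{j=1..k-1} phi_{k-1,j} rho(k-j)]
            / [1 - sum_{j=1..k-1} phi_{k-1,j} rho(j)],
  phi_{k,j} = phi_{k-1,j} - phi_{kk} phi_{k-1,k-j},  j = 1..k-1.
Step k = 1:
  phi_11 = rho(1) = -0.2764.
Step k = 2:
  phi_22 = [rho(2) - phi_11 rho(1)] / [1 - phi_11 rho(1)] = [-0.0926 - (-0.2764)(-0.2764)] / [1 - (-0.2764)(-0.2764)]
         = -0.16899696 / 0.92360304 = -0.183.
Therefore phi_{22} = -0.1830.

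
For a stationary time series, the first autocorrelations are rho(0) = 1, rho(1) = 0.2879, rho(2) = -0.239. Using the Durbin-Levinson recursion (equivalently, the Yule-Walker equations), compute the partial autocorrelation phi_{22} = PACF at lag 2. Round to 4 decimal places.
\phi_{22} = -0.3510

The PACF at lag k is phi_{kk}, the last component of the solution
to the Yule-Walker system G_k phi = r_k where
  (G_k)_{ij} = rho(|i - j|), (r_k)_i = rho(i), i,j = 1..k.
Equivalently, Durbin-Levinson gives phi_{kk} iteratively:
  phi_{11} = rho(1)
  phi_{kk} = [rho(k) - sum_{j=1..k-1} phi_{k-1,j} rho(k-j)]
            / [1 - sum_{j=1..k-1} phi_{k-1,j} rho(j)],
  phi_{k,j} = phi_{k-1,j} - phi_{kk} phi_{k-1,k-j},  j = 1..k-1.
Step k = 1:
  phi_11 = rho(1) = 0.2879.
Step k = 2:
  phi_22 = [rho(2) - phi_11 rho(1)] / [1 - phi_11 rho(1)] = [-0.239 - (0.2879)(0.2879)] / [1 - (0.2879)(0.2879)]
         = -0.32188641 / 0.91711359 = -0.351.
Therefore phi_{22} = -0.3510.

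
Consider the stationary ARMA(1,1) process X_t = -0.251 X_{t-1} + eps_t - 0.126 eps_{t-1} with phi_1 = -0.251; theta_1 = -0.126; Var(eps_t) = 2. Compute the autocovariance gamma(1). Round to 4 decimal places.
\gamma(1) = -0.8301

Multiply the model equation by X_{t-k} and take expectations. With theta_0 = psi_0 = 1 and psi_j the MA(infinity) weights, this gives
  gamma(k) - sum_i phi_i gamma(k-i) = c_k,
  c_k = sigma^2 * sum_{j=k..q} theta_j psi_{j-k}   (c_k = 0 for k > q),
using gamma(-m) = gamma(m).
psi-weights needed (psi_j = theta_j + sum_i phi_i psi_{j-i}):
  psi_1 = theta_1 + phi_1 = -0.126 + (-0.251) = -0.377
Right-hand sides:
  c_0 = sigma^2 (1 + theta_1 psi_1) = 2 * (1 + (-0.126)(-0.377)) = 2 * 1.047502 = 2.095004
  c_1 = sigma^2 theta_1 = 2 * (-0.126) = -0.252
  c_2 = 0
Equations for k = 0 and k = 1 (AR order 1):
  gamma(0) = phi_1 gamma(1) + c_0
  gamma(1) = phi_1 gamma(0) + c_1
Substituting the second into the first: gamma(0) (1 - phi_1^2) = c_0 + phi_1 c_1, so
  gamma(0) = (c_0 + phi_1 c_1) / (1 - phi_1^2) = (2.095004 + (-0.251)(-0.252)) / (1 - (-0.251)^2) = 2.158256 / 0.936999 = 2.303371.
  gamma(1) = phi_1 gamma(0) + c_1 = (-0.251)(2.303371) + (-0.252) = -0.830146.
Therefore gamma(1) = -0.8301 (to 4 decimal places).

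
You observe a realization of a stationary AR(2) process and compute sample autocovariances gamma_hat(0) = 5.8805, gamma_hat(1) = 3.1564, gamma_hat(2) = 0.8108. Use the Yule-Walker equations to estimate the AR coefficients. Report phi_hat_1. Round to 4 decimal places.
\hat\phi_{1} = 0.6500

The Yule-Walker equations for an AR(p) process read, in matrix form,
  Gamma_p phi = r_p,   with   (Gamma_p)_{ij} = gamma(|i - j|),
                       (r_p)_i = gamma(i),   i,j = 1..p.
Substitute the sample gammas (Toeplitz matrix and right-hand side of size 2):
  Gamma_p = [[5.8805, 3.1564], [3.1564, 5.8805]]
  r_p     = [3.1564, 0.8108]
Written out:
  5.8805 phi_1 + 3.1564 phi_2 = 3.1564
  3.1564 phi_1 + 5.8805 phi_2 = 0.8108
Solve by Cramer's rule:
  det = gamma(0)^2 - gamma(1)^2 = (5.8805)^2 - (3.1564)^2 = 34.58028025 - 9.96286096 = 24.61741929
  phi_hat_1 = [gamma(1) gamma(0) - gamma(1) gamma(2)] / det = [(3.1564)(5.8805) - (3.1564)(0.8108)] / 24.61741929 = 16.00200108 / 24.61741929 = 0.65
  phi_hat_2 = [gamma(0) gamma(2) - gamma(1)^2] / det = [(5.8805)(0.8108) - (3.1564)^2] / 24.61741929 = -5.19495156 / 24.61741929 = -0.211
So phi_hat = [0.6500, -0.2110].
Therefore phi_hat_1 = 0.6500.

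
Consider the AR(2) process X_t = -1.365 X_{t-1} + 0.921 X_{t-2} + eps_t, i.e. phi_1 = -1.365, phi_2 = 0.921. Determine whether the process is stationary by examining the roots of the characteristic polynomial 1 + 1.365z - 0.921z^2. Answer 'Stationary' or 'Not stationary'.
\text{Not stationary}

The AR(p) characteristic polynomial is P(z) = 1 + 1.365z - 0.921z^2.
Stationarity requires all roots to lie outside the unit circle, i.e. |z| > 1 for every root.
Set 1 + (1.365) z + (-0.921) z^2 = 0, i.e. a z^2 + b z + c = 0 with a = -0.921, b = 1.365, c = 1.
Discriminant D = b^2 - 4ac = (1.365)^2 - 4*(-0.921)*1 = 1.863225 - (-3.684) = 5.547225.
D >= 0, so the roots are real: z = (-b +/- sqrt(D)) / (2a) = (-1.365 +/- 2.355255) / (-1.842).
  z_1 = (-1.365 + 2.355255) / (-1.842) = -0.5376,   |z_1| = 0.5376.
  z_2 = (-1.365 - 2.355255) / (-1.842) = 2.0197,   |z_2| = 2.0197.
Moduli of all roots: 0.5376, 2.0197.
All moduli strictly greater than 1? No.
Verdict: Not stationary.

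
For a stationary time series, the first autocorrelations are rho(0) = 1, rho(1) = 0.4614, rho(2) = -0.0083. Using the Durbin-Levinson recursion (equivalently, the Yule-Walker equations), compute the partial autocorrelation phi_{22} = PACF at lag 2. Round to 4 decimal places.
\phi_{22} = -0.2810

The PACF at lag k is phi_{kk}, the last component of the solution
to the Yule-Walker system G_k phi = r_k where
  (G_k)_{ij} = rho(|i - j|), (r_k)_i = rho(i), i,j = 1..k.
Equivalently, Durbin-Levinson gives phi_{kk} iteratively:
  phi_{11} = rho(1)
  phi_{kk} = [rho(k) - sum_{j=1..k-1} phi_{k-1,j} rho(k-j)]
            / [1 - sum_{j=1..k-1} phi_{k-1,j} rho(j)],
  phi_{k,j} = phi_{k-1,j} - phi_{kk} phi_{k-1,k-j},  j = 1..k-1.
Step k = 1:
  phi_11 = rho(1) = 0.4614.
Step k = 2:
  phi_22 = [rho(2) - phi_11 rho(1)] / [1 - phi_11 rho(1)] = [-0.0083 - (0.4614)(0.4614)] / [1 - (0.4614)(0.4614)]
         = -0.22118996 / 0.78711004 = -0.281.
Therefore phi_{22} = -0.2810.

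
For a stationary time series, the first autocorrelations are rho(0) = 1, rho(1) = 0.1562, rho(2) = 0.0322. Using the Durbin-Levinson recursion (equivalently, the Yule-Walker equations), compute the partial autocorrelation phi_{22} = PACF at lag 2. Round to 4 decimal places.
\phi_{22} = 0.0080

The PACF at lag k is phi_{kk}, the last component of the solution
to the Yule-Walker system G_k phi = r_k where
  (G_k)_{ij} = rho(|i - j|), (r_k)_i = rho(i), i,j = 1..k.
Equivalently, Durbin-Levinson gives phi_{kk} iteratively:
  phi_{11} = rho(1)
  phi_{kk} = [rho(k) - sum_{j=1..k-1} phi_{k-1,j} rho(k-j)]
            / [1 - sum_{j=1..k-1} phi_{k-1,j} rho(j)],
  phi_{k,j} = phi_{k-1,j} - phi_{kk} phi_{k-1,k-j},  j = 1..k-1.
Step k = 1:
  phi_11 = rho(1) = 0.1562.
Step k = 2:
  phi_22 = [rho(2) - phi_11 rho(1)] / [1 - phi_11 rho(1)] = [0.0322 - (0.1562)(0.1562)] / [1 - (0.1562)(0.1562)]
         = 0.00780156 / 0.97560156 = 0.008.
Therefore phi_{22} = 0.0080.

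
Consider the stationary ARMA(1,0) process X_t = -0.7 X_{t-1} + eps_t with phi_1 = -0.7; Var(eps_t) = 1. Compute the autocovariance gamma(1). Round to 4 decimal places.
\gamma(1) = -1.3725

Multiply the model equation by X_{t-k} and take expectations. With theta_0 = psi_0 = 1 and psi_j the MA(infinity) weights, this gives
  gamma(k) - sum_i phi_i gamma(k-i) = c_k,
  c_k = sigma^2 * sum_{j=k..q} theta_j psi_{j-k}   (c_k = 0 for k > q),
using gamma(-m) = gamma(m).
Pure AR (q = 0): c_0 = sigma^2 = 1, c_k = 0 for k >= 1.
Equations for k = 0 and k = 1 (AR order 1):
  gamma(0) = phi_1 gamma(1) + c_0
  gamma(1) = phi_1 gamma(0) + c_1
Substituting the second into the first: gamma(0) (1 - phi_1^2) = c_0 + phi_1 c_1, so
  gamma(0) = c_0 / (1 - phi_1^2) = 1 / (1 - (-0.7)^2) = 1 / 0.51 = 1.960784.
  gamma(1) = phi_1 gamma(0) = (-0.7)(1.960784) = -1.372549.
Therefore gamma(1) = -1.3725 (to 4 decimal places).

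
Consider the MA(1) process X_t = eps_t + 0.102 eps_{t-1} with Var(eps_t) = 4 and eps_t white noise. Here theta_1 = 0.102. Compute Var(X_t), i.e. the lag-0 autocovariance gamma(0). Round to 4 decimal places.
\gamma(0) = 4.0416

For an MA(q) process X_t = eps_t + sum_i theta_i eps_{t-i} with
Var(eps_t) = sigma^2, the variance is
  gamma(0) = sigma^2 * (1 + sum_i theta_i^2).
  sum_i theta_i^2 = (0.102)^2 = 0.010404.
  gamma(0) = 4 * (1 + 0.010404) = 4 * 1.010404 = 4.041616, which rounds to 4.0416.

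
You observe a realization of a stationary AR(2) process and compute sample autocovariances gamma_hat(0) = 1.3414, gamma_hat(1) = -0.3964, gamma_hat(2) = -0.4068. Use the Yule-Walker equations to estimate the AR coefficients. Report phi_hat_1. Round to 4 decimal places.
\hat\phi_{1} = -0.4220

The Yule-Walker equations for an AR(p) process read, in matrix form,
  Gamma_p phi = r_p,   with   (Gamma_p)_{ij} = gamma(|i - j|),
                       (r_p)_i = gamma(i),   i,j = 1..p.
Substitute the sample gammas (Toeplitz matrix and right-hand side of size 2):
  Gamma_p = [[1.3414, -0.3964], [-0.3964, 1.3414]]
  r_p     = [-0.3964, -0.4068]
Written out:
  1.3414 phi_1 - 0.3964 phi_2 = -0.3964
  -0.3964 phi_1 + 1.3414 phi_2 = -0.4068
Solve by Cramer's rule:
  det = gamma(0)^2 - gamma(1)^2 = (1.3414)^2 - (-0.3964)^2 = 1.79935396 - 0.15713296 = 1.642221
  phi_hat_1 = [gamma(1) gamma(0) - gamma(1) gamma(2)] / det = [(-0.3964)(1.3414) - (-0.3964)(-0.4068)] / 1.642221 = -0.69298648 / 1.642221 = -0.422
  phi_hat_2 = [gamma(0) gamma(2) - gamma(1)^2] / det = [(1.3414)(-0.4068) - (-0.3964)^2] / 1.642221 = -0.70281448 / 1.642221 = -0.428
So phi_hat = [-0.4220, -0.4280].
Therefore phi_hat_1 = -0.4220.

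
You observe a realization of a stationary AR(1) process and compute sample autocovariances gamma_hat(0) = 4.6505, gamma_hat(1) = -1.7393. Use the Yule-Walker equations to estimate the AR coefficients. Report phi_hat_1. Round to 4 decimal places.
\hat\phi_{1} = -0.3740

The Yule-Walker equations for an AR(p) process read, in matrix form,
  Gamma_p phi = r_p,   with   (Gamma_p)_{ij} = gamma(|i - j|),
                       (r_p)_i = gamma(i),   i,j = 1..p.
Substitute the sample gammas (Toeplitz matrix and right-hand side of size 1):
  Gamma_p = [[4.6505]]
  r_p     = [-1.7393]
With p = 1 this is the single equation gamma(0) phi_1 = gamma(1):
  phi_hat_1 = gamma(1) / gamma(0) = -1.7393 / 4.6505 = -0.3740.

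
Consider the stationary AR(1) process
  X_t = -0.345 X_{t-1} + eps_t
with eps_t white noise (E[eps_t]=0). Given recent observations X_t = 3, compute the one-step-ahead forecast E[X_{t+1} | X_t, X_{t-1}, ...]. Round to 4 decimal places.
E[X_{t+1} \mid \mathcal F_t] = -1.0350

For an AR(p) model X_t = c + sum_i phi_i X_{t-i} + eps_t, the
one-step-ahead conditional mean is
  E[X_{t+1} | X_t, ...] = c + sum_i phi_i X_{t+1-i}.
Substitute known values:
  E[X_{t+1} | ...] = (-0.345) * (3)
                   = -1.0350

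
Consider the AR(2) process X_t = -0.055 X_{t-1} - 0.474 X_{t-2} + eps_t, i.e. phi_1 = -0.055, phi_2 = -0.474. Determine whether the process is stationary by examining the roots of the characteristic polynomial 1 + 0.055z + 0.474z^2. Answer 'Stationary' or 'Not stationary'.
\text{Stationary}

The AR(p) characteristic polynomial is P(z) = 1 + 0.055z + 0.474z^2.
Stationarity requires all roots to lie outside the unit circle, i.e. |z| > 1 for every root.
Set 1 + (0.055) z + (0.474) z^2 = 0, i.e. a z^2 + b z + c = 0 with a = 0.474, b = 0.055, c = 1.
Discriminant D = b^2 - 4ac = (0.055)^2 - 4*(0.474)*1 = 0.003025 - (1.896) = -1.892975.
D < 0, so the roots are the complex-conjugate pair z = (-b +/- i sqrt(-D)) / (2a) = -0.058 +/- 1.4513i.
For a conjugate pair |z|^2 = z * conj(z) = (product of roots) = c/a = 1/(0.474) = 2.109705, so |z| = sqrt(2.109705) = 1.4525 for both roots.
Moduli of all roots: 1.4525, 1.4525.
All moduli strictly greater than 1? Yes.
Verdict: Stationary.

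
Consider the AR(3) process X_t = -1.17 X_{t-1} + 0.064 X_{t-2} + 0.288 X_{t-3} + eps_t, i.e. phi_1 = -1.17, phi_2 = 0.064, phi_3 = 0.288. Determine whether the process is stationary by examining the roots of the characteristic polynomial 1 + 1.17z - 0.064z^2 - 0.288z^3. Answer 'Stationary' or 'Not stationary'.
\text{Stationary}

The AR(p) characteristic polynomial is P(z) = 1 + 1.17z - 0.064z^2 - 0.288z^3.
Stationarity requires all roots to lie outside the unit circle, i.e. |z| > 1 for every root.
Degree 3: look for a simple real root z0 first, then factor out (1 - z/z0) and solve the remaining quadratic.
Testing z0 = -1.25: P(-1.25) = 1 + (1.17)(-1.25) + (-0.064)(-1.25)^2 + (-0.288)(-1.25)^3
  = 1 + (-1.4625) + (-0.1) + (0.5625) = 0.  So z_0 = -1.25 is a root, |z_0| = 1.25.
Divide out the factor (1 + 0.8 z) = (1 - z/z0) (since 1/z0 = -0.8):
  P(z) = (1 + 0.8 z)(1 + (0.37) z + (-0.36) z^2)
  [check: z-coef 0.37 - (-0.8) = 1.17; z^2-coef -0.36 - (-0.8)(0.37) = -0.064; z^3-coef -(-0.8)(-0.36) = -0.288.]
Remaining roots from the quadratic factor 1 + (0.37) z + (-0.36) z^2:
  Set 1 + (0.37) z + (-0.36) z^2 = 0, i.e. a z^2 + b z + c = 0 with a = -0.36, b = 0.37, c = 1.
  Discriminant D = b^2 - 4ac = (0.37)^2 - 4*(-0.36)*1 = 0.1369 - (-1.44) = 1.5769.
  D >= 0, so the roots are real: z = (-b +/- sqrt(D)) / (2a) = (-0.37 +/- 1.255747) / (-0.72).
    z_1 = (-0.37 + 1.255747) / (-0.72) = -1.2302,   |z_1| = 1.2302.
    z_2 = (-0.37 - 1.255747) / (-0.72) = 2.258,   |z_2| = 2.258.
Moduli of all roots: 1.2500, 1.2302, 2.2580.
All moduli strictly greater than 1? Yes.
Verdict: Stationary.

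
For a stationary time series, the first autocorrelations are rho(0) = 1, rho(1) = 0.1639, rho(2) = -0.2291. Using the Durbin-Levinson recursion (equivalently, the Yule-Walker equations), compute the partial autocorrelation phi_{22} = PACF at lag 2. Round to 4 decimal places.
\phi_{22} = -0.2630

The PACF at lag k is phi_{kk}, the last component of the solution
to the Yule-Walker system G_k phi = r_k where
  (G_k)_{ij} = rho(|i - j|), (r_k)_i = rho(i), i,j = 1..k.
Equivalently, Durbin-Levinson gives phi_{kk} iteratively:
  phi_{11} = rho(1)
  phi_{kk} = [rho(k) - sum_{j=1..k-1} phi_{k-1,j} rho(k-j)]
            / [1 - sum_{j=1..k-1} phi_{k-1,j} rho(j)],
  phi_{k,j} = phi_{k-1,j} - phi_{kk} phi_{k-1,k-j},  j = 1..k-1.
Step k = 1:
  phi_11 = rho(1) = 0.1639.
Step k = 2:
  phi_22 = [rho(2) - phi_11 rho(1)] / [1 - phi_11 rho(1)] = [-0.2291 - (0.1639)(0.1639)] / [1 - (0.1639)(0.1639)]
         = -0.25596321 / 0.97313679 = -0.263.
Therefore phi_{22} = -0.2630.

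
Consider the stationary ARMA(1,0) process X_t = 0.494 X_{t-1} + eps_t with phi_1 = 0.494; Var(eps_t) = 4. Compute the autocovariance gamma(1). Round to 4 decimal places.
\gamma(1) = 2.6139

Multiply the model equation by X_{t-k} and take expectations. With theta_0 = psi_0 = 1 and psi_j the MA(infinity) weights, this gives
  gamma(k) - sum_i phi_i gamma(k-i) = c_k,
  c_k = sigma^2 * sum_{j=k..q} theta_j psi_{j-k}   (c_k = 0 for k > q),
using gamma(-m) = gamma(m).
Pure AR (q = 0): c_0 = sigma^2 = 4, c_k = 0 for k >= 1.
Equations for k = 0 and k = 1 (AR order 1):
  gamma(0) = phi_1 gamma(1) + c_0
  gamma(1) = phi_1 gamma(0) + c_1
Substituting the second into the first: gamma(0) (1 - phi_1^2) = c_0 + phi_1 c_1, so
  gamma(0) = c_0 / (1 - phi_1^2) = 4 / (1 - (0.494)^2) = 4 / 0.755964 = 5.291257.
  gamma(1) = phi_1 gamma(0) = (0.494)(5.291257) = 2.613881.
Therefore gamma(1) = 2.6139 (to 4 decimal places).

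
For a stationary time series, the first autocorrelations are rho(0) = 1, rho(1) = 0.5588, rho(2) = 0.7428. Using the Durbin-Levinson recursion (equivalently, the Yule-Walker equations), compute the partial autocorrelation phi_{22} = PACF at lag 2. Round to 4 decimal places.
\phi_{22} = 0.6260

The PACF at lag k is phi_{kk}, the last component of the solution
to the Yule-Walker system G_k phi = r_k where
  (G_k)_{ij} = rho(|i - j|), (r_k)_i = rho(i), i,j = 1..k.
Equivalently, Durbin-Levinson gives phi_{kk} iteratively:
  phi_{11} = rho(1)
  phi_{kk} = [rho(k) - sum_{j=1..k-1} phi_{k-1,j} rho(k-j)]
            / [1 - sum_{j=1..k-1} phi_{k-1,j} rho(j)],
  phi_{k,j} = phi_{k-1,j} - phi_{kk} phi_{k-1,k-j},  j = 1..k-1.
Step k = 1:
  phi_11 = rho(1) = 0.5588.
Step k = 2:
  phi_22 = [rho(2) - phi_11 rho(1)] / [1 - phi_11 rho(1)] = [0.7428 - (0.5588)(0.5588)] / [1 - (0.5588)(0.5588)]
         = 0.43054256 / 0.68774256 = 0.626.
Therefore phi_{22} = 0.6260.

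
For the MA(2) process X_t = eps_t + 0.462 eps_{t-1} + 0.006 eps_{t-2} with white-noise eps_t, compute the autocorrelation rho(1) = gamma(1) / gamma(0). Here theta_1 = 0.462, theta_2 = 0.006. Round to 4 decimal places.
\rho(1) = 0.3830

For an MA(q) process with theta_0 = 1, the autocovariance is
  gamma(k) = sigma^2 * sum_{i=0..q-k} theta_i * theta_{i+k},
and rho(k) = gamma(k) / gamma(0). Sigma^2 cancels.
  numerator   = (1)*(0.462) + (0.462)*(0.006) = 0.464772.
  denominator = (1)^2 + (0.462)^2 + (0.006)^2 = 1.21348.
  rho(1) = 0.464772 / 1.21348 = 0.3830.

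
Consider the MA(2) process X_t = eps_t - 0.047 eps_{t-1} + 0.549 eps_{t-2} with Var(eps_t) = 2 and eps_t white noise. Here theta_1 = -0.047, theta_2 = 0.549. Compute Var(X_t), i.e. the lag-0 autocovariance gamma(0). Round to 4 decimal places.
\gamma(0) = 2.6072

For an MA(q) process X_t = eps_t + sum_i theta_i eps_{t-i} with
Var(eps_t) = sigma^2, the variance is
  gamma(0) = sigma^2 * (1 + sum_i theta_i^2).
  sum_i theta_i^2 = (-0.047)^2 + (0.549)^2 = 0.002209 + 0.301401 = 0.30361.
  gamma(0) = 2 * (1 + 0.30361) = 2 * 1.30361 = 2.60722, which rounds to 2.6072.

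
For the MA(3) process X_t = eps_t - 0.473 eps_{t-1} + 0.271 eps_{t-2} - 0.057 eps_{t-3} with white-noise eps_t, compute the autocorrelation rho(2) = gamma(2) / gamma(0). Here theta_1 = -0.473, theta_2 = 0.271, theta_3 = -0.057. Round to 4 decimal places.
\rho(2) = 0.2291

For an MA(q) process with theta_0 = 1, the autocovariance is
  gamma(k) = sigma^2 * sum_{i=0..q-k} theta_i * theta_{i+k},
and rho(k) = gamma(k) / gamma(0). Sigma^2 cancels.
  numerator   = (1)*(0.271) + (-0.473)*(-0.057) = 0.297961.
  denominator = (1)^2 + (-0.473)^2 + (0.271)^2 + (-0.057)^2 = 1.300419.
  rho(2) = 0.297961 / 1.300419 = 0.2291.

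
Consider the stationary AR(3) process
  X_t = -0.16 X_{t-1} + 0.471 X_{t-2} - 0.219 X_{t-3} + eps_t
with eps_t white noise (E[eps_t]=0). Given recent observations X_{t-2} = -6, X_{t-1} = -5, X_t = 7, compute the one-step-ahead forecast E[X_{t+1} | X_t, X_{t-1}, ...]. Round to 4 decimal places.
E[X_{t+1} \mid \mathcal F_t] = -2.1610

For an AR(p) model X_t = c + sum_i phi_i X_{t-i} + eps_t, the
one-step-ahead conditional mean is
  E[X_{t+1} | X_t, ...] = c + sum_i phi_i X_{t+1-i}.
Substitute known values:
  E[X_{t+1} | ...] = (-0.16) * (7) + (0.471) * (-5) + (-0.219) * (-6)
                   = -2.1610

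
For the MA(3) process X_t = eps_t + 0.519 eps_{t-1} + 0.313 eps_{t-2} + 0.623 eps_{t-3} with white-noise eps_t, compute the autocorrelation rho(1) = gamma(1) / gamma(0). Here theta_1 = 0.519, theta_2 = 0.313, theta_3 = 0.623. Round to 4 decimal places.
\rho(1) = 0.4993

For an MA(q) process with theta_0 = 1, the autocovariance is
  gamma(k) = sigma^2 * sum_{i=0..q-k} theta_i * theta_{i+k},
and rho(k) = gamma(k) / gamma(0). Sigma^2 cancels.
  numerator   = (1)*(0.519) + (0.519)*(0.313) + (0.313)*(0.623) = 0.876446.
  denominator = (1)^2 + (0.519)^2 + (0.313)^2 + (0.623)^2 = 1.755459.
  rho(1) = 0.876446 / 1.755459 = 0.4993.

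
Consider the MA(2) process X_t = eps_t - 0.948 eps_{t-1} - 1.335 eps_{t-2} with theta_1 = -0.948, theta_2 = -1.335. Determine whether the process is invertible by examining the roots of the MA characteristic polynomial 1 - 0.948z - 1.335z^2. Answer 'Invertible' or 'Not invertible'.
\text{Not invertible}

The MA(q) characteristic polynomial is P(z) = 1 - 0.948z - 1.335z^2.
Invertibility requires all roots to lie outside the unit circle, i.e. |z| > 1 for every root.
Set 1 + (-0.948) z + (-1.335) z^2 = 0, i.e. a z^2 + b z + c = 0 with a = -1.335, b = -0.948, c = 1.
Discriminant D = b^2 - 4ac = (-0.948)^2 - 4*(-1.335)*1 = 0.898704 - (-5.34) = 6.238704.
D >= 0, so the roots are real: z = (-b +/- sqrt(D)) / (2a) = (0.948 +/- 2.49774) / (-2.67).
  z_1 = (0.948 + 2.49774) / (-2.67) = -1.2905,   |z_1| = 1.2905.
  z_2 = (0.948 - 2.49774) / (-2.67) = 0.5804,   |z_2| = 0.5804.
Moduli of all roots: 1.2905, 0.5804.
All moduli strictly greater than 1? No.
Verdict: Not invertible.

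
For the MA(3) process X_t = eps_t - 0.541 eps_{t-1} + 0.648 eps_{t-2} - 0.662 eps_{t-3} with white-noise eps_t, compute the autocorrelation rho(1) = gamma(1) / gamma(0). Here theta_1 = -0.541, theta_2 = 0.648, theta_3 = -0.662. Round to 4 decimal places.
\rho(1) = -0.6140

For an MA(q) process with theta_0 = 1, the autocovariance is
  gamma(k) = sigma^2 * sum_{i=0..q-k} theta_i * theta_{i+k},
and rho(k) = gamma(k) / gamma(0). Sigma^2 cancels.
  numerator   = (1)*(-0.541) + (-0.541)*(0.648) + (0.648)*(-0.662) = -1.320544.
  denominator = (1)^2 + (-0.541)^2 + (0.648)^2 + (-0.662)^2 = 2.150829.
  rho(1) = -1.320544 / 2.150829 = -0.6140.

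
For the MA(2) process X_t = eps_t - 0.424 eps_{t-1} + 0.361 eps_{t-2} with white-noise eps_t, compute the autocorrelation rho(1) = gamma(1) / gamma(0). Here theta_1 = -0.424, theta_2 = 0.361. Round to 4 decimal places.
\rho(1) = -0.4405

For an MA(q) process with theta_0 = 1, the autocovariance is
  gamma(k) = sigma^2 * sum_{i=0..q-k} theta_i * theta_{i+k},
and rho(k) = gamma(k) / gamma(0). Sigma^2 cancels.
  numerator   = (1)*(-0.424) + (-0.424)*(0.361) = -0.577064.
  denominator = (1)^2 + (-0.424)^2 + (0.361)^2 = 1.310097.
  rho(1) = -0.577064 / 1.310097 = -0.4405.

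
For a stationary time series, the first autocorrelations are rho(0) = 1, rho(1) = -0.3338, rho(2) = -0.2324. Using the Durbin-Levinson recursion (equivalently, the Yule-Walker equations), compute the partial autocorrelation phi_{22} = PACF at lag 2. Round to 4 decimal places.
\phi_{22} = -0.3869

The PACF at lag k is phi_{kk}, the last component of the solution
to the Yule-Walker system G_k phi = r_k where
  (G_k)_{ij} = rho(|i - j|), (r_k)_i = rho(i), i,j = 1..k.
Equivalently, Durbin-Levinson gives phi_{kk} iteratively:
  phi_{11} = rho(1)
  phi_{kk} = [rho(k) - sum_{j=1..k-1} phi_{k-1,j} rho(k-j)]
            / [1 - sum_{j=1..k-1} phi_{k-1,j} rho(j)],
  phi_{k,j} = phi_{k-1,j} - phi_{kk} phi_{k-1,k-j},  j = 1..k-1.
Step k = 1:
  phi_11 = rho(1) = -0.3338.
Step k = 2:
  phi_22 = [rho(2) - phi_11 rho(1)] / [1 - phi_11 rho(1)] = [-0.2324 - (-0.3338)(-0.3338)] / [1 - (-0.3338)(-0.3338)]
         = -0.34382244 / 0.88857756 = -0.3869.
Therefore phi_{22} = -0.3869.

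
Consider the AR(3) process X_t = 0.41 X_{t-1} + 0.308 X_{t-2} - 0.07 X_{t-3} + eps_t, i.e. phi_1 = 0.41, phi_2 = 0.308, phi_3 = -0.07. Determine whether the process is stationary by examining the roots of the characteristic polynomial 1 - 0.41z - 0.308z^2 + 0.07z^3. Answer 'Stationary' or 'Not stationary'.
\text{Stationary}

The AR(p) characteristic polynomial is P(z) = 1 - 0.41z - 0.308z^2 + 0.07z^3.
Stationarity requires all roots to lie outside the unit circle, i.e. |z| > 1 for every root.
Degree 3: look for a simple real root z0 first, then factor out (1 - z/z0) and solve the remaining quadratic.
Testing z0 = 5: P(5) = 1 + (-0.41)(5) + (-0.308)(5)^2 + (0.07)(5)^3
  = 1 + (-2.05) + (-7.7) + (8.75) = 0.  So z_0 = 5 is a root, |z_0| = 5.
Divide out the factor (1 - 0.2 z) = (1 - z/z0) (since 1/z0 = 0.2):
  P(z) = (1 - 0.2 z)(1 + (-0.21) z + (-0.35) z^2)
  [check: z-coef -0.21 - (0.2) = -0.41; z^2-coef -0.35 - (0.2)(-0.21) = -0.308; z^3-coef -(0.2)(-0.35) = 0.07.]
Remaining roots from the quadratic factor 1 + (-0.21) z + (-0.35) z^2:
  Set 1 + (-0.21) z + (-0.35) z^2 = 0, i.e. a z^2 + b z + c = 0 with a = -0.35, b = -0.21, c = 1.
  Discriminant D = b^2 - 4ac = (-0.21)^2 - 4*(-0.35)*1 = 0.0441 - (-1.4) = 1.4441.
  D >= 0, so the roots are real: z = (-b +/- sqrt(D)) / (2a) = (0.21 +/- 1.201707) / (-0.7).
    z_1 = (0.21 + 1.201707) / (-0.7) = -2.0167,   |z_1| = 2.0167.
    z_2 = (0.21 - 1.201707) / (-0.7) = 1.4167,   |z_2| = 1.4167.
Moduli of all roots: 5.0000, 2.0167, 1.4167.
All moduli strictly greater than 1? Yes.
Verdict: Stationary.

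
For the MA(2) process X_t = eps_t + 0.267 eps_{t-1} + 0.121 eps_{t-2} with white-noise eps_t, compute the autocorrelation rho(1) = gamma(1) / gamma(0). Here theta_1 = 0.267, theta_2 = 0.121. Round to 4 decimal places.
\rho(1) = 0.2756

For an MA(q) process with theta_0 = 1, the autocovariance is
  gamma(k) = sigma^2 * sum_{i=0..q-k} theta_i * theta_{i+k},
and rho(k) = gamma(k) / gamma(0). Sigma^2 cancels.
  numerator   = (1)*(0.267) + (0.267)*(0.121) = 0.299307.
  denominator = (1)^2 + (0.267)^2 + (0.121)^2 = 1.08593.
  rho(1) = 0.299307 / 1.08593 = 0.2756.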